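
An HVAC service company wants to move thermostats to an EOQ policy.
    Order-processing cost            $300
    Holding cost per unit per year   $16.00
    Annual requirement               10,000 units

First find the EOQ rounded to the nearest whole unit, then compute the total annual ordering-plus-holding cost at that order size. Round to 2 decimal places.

2DS/H = 2·10,000·300/16 = 375,000.00
EOQ = √375,000.00 ≈ 612.37 → Q = 612 units
Orders/yr = 10,000/612 = 16.340; ordering cost = 16.340 × $300 = $4,901.96
Average inventory = 612/2 = 306; holding cost = 306 × $16 = $4,896.00
Total = $4,901.96 + $4,896.00 = $9,797.96

$9,797.96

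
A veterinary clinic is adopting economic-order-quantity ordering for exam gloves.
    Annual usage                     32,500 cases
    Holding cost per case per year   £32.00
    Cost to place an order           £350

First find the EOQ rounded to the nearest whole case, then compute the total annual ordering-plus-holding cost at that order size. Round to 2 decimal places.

Q* = √(2·D·S / H) = √(2·32,500·350 / 32) = √710,937.5 ≈ 843.17 → Q = 843 cases
Annual ordering cost = (D/Q)·S = (32,500/843) × 350 = £13,493.48
Annual holding cost  = (Q/2)·H = (843/2) × 32 = £13,488.00
Total = £13,493.48 + £13,488.00 = £26,981.48

£26,981.48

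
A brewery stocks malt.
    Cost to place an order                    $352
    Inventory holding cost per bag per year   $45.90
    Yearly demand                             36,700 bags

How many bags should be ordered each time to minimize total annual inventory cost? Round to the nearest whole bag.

750 bags

Q* = √(2·D·S / H) = √(2·36,700·352 / 45.9) = √562,893.2 ≈ 750.26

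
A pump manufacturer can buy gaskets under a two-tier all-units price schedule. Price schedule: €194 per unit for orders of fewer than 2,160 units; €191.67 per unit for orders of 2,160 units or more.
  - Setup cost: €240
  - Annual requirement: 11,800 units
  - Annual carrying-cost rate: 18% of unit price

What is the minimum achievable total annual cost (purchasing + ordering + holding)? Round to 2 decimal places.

H₁ = 18%×€194 = €34.9200;  H₂ = 18%×€191.67 = €34.5006
EOQ₁ = √(2×11,800×240/34.9200) = 402.74  (< 2,160, feasible at tier 1)
EOQ₂ = √(2×11,800×240/34.5006) = 405.18  (< 2,160 → use Q = 2,160 at tier-2 price)
TC(tier 1 (EOQ₁), Q≈402.7) = €2,303,263.67
TC(tier 2, Q≈2,160.0) = €2,300,277.76
Minimum at tier 2: €2,300,277.76

€2,300,277.76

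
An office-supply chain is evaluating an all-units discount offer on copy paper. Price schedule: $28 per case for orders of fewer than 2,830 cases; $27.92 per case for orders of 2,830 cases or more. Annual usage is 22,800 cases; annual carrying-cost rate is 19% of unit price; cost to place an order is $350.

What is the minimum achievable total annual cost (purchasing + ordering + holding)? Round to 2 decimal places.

$646,902.08

H₁ = 19%×$28 = $5.3200;  H₂ = 19%×$27.92 = $5.3048
EOQ₁ = √(2×22,800×350/5.3200) = 1,732.05  (< 2,830, feasible at tier 1)
EOQ₂ = √(2×22,800×350/5.3048) = 1,734.53  (< 2,830 → use Q = 2,830 at tier-2 price)
TC(tier 1 (EOQ₁), Q≈1,732.1) = $647,614.51
TC(tier 2, Q≈2,830.0) = $646,902.08
Minimum at tier 2: $646,902.08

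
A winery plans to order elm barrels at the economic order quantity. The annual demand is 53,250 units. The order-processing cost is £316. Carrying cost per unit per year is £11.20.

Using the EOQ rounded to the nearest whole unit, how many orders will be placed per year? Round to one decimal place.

2DS/H = 2·53,250·316/11.2 = 3,004,821.43
EOQ = √3,004,821.43 ≈ 1,733.44 → Q = 1,733
Orders per year = D/Q = 53,250 / 1,733 = 30.727

30.7 orders per year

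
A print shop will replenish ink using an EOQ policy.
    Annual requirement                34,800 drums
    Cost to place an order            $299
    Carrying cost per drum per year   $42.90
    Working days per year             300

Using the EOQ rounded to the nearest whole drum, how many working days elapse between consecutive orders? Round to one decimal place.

6.0 days

EOQ = √(2DS/H) = √(2 × 34,800 × 299 / 42.9)
    = √(485,090.91) ≈ 696.48 → Q = 696 drums
Days between orders = 300 / (D/Q) = 300 / 50.000 ≈ 6.000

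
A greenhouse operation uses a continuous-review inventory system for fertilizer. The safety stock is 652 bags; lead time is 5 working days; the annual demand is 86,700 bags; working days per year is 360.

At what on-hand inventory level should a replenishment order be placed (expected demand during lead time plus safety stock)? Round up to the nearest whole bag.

1,857 bags

Daily demand d = 86,700 / 360 = 240.833 bags/day
Demand during lead time = 240.833 × 5 = 1,204.17
Reorder point = 1,204.17 + 652 = 1,856.17 → round up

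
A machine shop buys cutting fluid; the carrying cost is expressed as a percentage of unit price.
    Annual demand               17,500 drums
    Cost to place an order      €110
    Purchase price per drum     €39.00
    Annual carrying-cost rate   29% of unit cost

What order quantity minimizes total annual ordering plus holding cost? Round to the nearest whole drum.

583 drums

Holding cost per drum per year: H = 29% × €39 = €11.3100
EOQ = √(2DS/H) = √(2 × 17,500 × 110 / 11.31)
    = √(340,406.72) ≈ 583.44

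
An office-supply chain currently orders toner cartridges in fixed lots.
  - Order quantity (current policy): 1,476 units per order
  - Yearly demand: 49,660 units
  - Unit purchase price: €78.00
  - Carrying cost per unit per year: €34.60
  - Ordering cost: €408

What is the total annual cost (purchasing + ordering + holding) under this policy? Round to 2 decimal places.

Annual ordering cost = (D/Q)·S = (49,660/1,476) × 408 = €13,727.15
Annual holding cost  = (Q/2)·H = (1,476/2) × 34.6 = €25,534.80
Purchase cost = D·C = 49,660 × 78 = €3,873,480.00
Total = €13,727.15 + €25,534.80 + €3,873,480.00 = €3,912,741.95

€3,912,741.95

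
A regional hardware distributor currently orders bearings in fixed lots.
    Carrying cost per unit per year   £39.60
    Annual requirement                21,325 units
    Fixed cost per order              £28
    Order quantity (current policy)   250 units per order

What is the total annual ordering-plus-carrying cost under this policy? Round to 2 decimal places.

Orders/yr = 21,325/250 = 85.300; ordering cost = 85.300 × £28 = £2,388.40
Average inventory = 250/2 = 125; holding cost = 125 × £39.6 = £4,950.00
Total = £2,388.40 + £4,950.00 = £7,338.40

£7,338.40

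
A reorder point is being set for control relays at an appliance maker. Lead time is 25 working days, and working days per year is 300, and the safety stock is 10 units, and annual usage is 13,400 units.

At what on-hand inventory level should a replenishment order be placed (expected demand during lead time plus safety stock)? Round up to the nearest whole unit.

1,127 units

Daily demand d = 13,400 / 300 = 44.667 units/day
Demand during lead time = 44.667 × 25 = 1,116.67
Reorder point = 1,116.67 + 10 = 1,126.67 → round up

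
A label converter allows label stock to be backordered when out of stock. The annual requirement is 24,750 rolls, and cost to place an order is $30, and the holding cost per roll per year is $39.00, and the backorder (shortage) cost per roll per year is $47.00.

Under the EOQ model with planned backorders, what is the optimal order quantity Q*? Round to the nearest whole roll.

264 rolls

Q* = √(2DS/H) · √((H + b)/b)
   = √(2 × 24,750 × 30 / 39) · √((39 + 47) / 47)
   = 195.133 × 1.3527 ≈ 263.96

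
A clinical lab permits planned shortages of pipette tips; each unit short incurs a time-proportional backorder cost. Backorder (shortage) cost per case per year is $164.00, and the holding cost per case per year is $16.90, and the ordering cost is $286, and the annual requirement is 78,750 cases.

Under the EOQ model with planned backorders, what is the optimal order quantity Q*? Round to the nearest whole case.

Q* = √(2DS/H) · √((H + b)/b)
   = √(2 × 78,750 × 286 / 16.9) · √((16.9 + 164) / 164)
   = 1,632.601 × 1.0503 ≈ 1,714.66

1,715 cases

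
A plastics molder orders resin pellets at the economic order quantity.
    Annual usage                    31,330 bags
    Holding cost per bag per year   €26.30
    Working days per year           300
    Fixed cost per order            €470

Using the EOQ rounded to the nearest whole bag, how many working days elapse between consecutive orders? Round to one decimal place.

Q* = √(2·D·S / H) = √(2·31,330·470 / 26.3) = √1,119,779.5 ≈ 1,058.20 → Q = 1,058 bags
Days between orders = 300 / (D/Q) = 300 / 29.612 ≈ 10.131

10.1 days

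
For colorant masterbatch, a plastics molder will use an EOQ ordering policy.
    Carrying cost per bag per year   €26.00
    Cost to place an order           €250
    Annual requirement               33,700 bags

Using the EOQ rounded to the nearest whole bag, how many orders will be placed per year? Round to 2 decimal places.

Q* = √(2·D·S / H) = √(2·33,700·250 / 26) = √648,076.9 ≈ 805.03 → Q = 805
N = D/Q = 33,700/805 ≈ 41.863 orders/yr

41.86 orders per year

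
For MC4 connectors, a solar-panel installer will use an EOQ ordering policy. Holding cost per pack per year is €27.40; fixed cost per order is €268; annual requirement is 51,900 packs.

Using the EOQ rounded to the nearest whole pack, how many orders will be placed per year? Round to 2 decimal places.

EOQ = √(2DS/H) = √(2 × 51,900 × 268 / 27.4)
    = √(1,015,270.07) ≈ 1,007.61 → Q = 1,008
Orders per year = D/Q = 51,900 / 1,008 = 51.488

51.49 orders per year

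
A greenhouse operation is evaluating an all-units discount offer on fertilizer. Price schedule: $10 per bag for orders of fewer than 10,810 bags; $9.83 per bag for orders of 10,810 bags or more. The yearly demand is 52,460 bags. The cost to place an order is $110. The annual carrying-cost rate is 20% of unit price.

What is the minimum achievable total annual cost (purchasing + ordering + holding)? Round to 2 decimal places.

$526,841.85

H₁ = 20%×$10 = $2.0000;  H₂ = 20%×$9.83 = $1.9660
EOQ₁ = √(2×52,460×110/2.0000) = 2,402.21  (< 10,810, feasible at tier 1)
EOQ₂ = √(2×52,460×110/1.9660) = 2,422.89  (< 10,810 → use Q = 10,810 at tier-2 price)
TC(tier 1 (EOQ₁), Q≈2,402.2) = $529,404.41
TC(tier 2, Q≈10,810.0) = $526,841.85
Minimum at tier 2: $526,841.85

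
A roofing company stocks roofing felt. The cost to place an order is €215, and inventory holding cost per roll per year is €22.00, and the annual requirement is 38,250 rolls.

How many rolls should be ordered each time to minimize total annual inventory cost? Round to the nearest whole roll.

EOQ = √(2DS/H) = √(2 × 38,250 × 215 / 22)
    = √(747,613.64) ≈ 864.65

865 rolls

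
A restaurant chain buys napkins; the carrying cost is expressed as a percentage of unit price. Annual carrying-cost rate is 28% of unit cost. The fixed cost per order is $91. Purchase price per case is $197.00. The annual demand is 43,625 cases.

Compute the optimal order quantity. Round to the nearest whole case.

379 cases

Carrying cost H = $197 × 28% = $55.1600/case/yr
Q* = √(2·D·S / H) = √(2·43,625·91 / 55.16) = √143,940.4 ≈ 379.39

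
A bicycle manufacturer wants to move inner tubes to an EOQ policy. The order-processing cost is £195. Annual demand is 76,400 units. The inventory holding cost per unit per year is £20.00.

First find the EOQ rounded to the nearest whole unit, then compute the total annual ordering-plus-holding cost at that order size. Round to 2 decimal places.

Optimal lot size Q* = (2 × 76,400 × £195 / £20)^½ ≈ 1,220.57 → Q = 1,221 units
Annual ordering cost = (D/Q)·S = (76,400/1,221) × 195 = £12,201.47
Annual holding cost  = (Q/2)·H = (1,221/2) × 20 = £12,210.00
Total = £12,201.47 + £12,210.00 = £24,411.47

£24,411.47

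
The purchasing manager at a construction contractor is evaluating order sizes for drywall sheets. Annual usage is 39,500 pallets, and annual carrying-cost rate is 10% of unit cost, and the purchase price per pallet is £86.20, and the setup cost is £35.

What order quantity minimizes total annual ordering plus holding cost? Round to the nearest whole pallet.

566 pallets

Holding cost per pallet per year: H = 10% × £86.2 = £8.6200
Optimal lot size Q* = (2 × 39,500 × £35 / £8.62)^½ ≈ 566.36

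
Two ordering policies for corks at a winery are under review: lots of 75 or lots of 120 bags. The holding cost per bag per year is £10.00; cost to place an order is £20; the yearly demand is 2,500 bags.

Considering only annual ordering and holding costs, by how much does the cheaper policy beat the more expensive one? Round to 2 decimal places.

£25.00

For each Q, cost = (D/Q)·S + (Q/2)·H.
TC(75) = (2,500/75)×20 + (75/2)×10 = £1,041.67
TC(120) = (2,500/120)×20 + (120/2)×10 = £1,016.67
Lots of 120 are cheaper by £25.00.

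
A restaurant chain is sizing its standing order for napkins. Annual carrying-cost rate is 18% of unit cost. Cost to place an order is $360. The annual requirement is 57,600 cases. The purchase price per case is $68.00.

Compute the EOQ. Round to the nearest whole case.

H = i·C = 0.18 × $68 = $12.2400 per case-year
Q* = √(2·D·S / H) = √(2·57,600·360 / 12.24) = √3,388,235.3 ≈ 1,840.72

1,841 cases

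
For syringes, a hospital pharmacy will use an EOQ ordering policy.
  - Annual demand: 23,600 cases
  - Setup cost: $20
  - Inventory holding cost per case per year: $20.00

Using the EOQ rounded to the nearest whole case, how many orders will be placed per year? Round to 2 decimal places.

EOQ = √(2DS/H) = √(2 × 23,600 × 20 / 20)
    = √(47,200.00) ≈ 217.26 → Q = 217
N = D/Q = 23,600/217 ≈ 108.756 orders/yr

108.76 orders per year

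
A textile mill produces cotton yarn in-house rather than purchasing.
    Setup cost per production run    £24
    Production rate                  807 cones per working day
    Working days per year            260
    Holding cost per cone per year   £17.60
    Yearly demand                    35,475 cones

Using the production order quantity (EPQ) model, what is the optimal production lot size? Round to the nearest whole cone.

341 cones

Daily demand d = 35,475/260 = 136.442; p = 807; 1 − d/p = 0.83093
EPQ = √(2DS / (H(1 − d/p)))
    = √(2 × 35,475 × 24 / (17.6 × 0.83093)) ≈ 341.23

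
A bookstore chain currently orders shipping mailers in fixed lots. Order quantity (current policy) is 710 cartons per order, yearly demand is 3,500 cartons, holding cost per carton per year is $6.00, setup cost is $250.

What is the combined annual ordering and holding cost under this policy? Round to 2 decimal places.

$3,362.39

Annual ordering cost = (D/Q)·S = (3,500/710) × 250 = $1,232.39
Annual holding cost  = (Q/2)·H = (710/2) × 6 = $2,130.00
Total = $1,232.39 + $2,130.00 = $3,362.39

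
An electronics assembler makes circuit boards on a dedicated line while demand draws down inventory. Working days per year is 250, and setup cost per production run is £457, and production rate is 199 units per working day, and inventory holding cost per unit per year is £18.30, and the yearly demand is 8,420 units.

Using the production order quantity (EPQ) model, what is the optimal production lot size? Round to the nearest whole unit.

d = 8,420/250 = 33.6800 units/day;  effective holding cost H(1 − d/p) = 18.3·(1 − 33.6800/199) = 15.20279
Q* = √(2DS / H_eff) = √(2·8,420·457 / 15.20279) ≈ 711.49

711 units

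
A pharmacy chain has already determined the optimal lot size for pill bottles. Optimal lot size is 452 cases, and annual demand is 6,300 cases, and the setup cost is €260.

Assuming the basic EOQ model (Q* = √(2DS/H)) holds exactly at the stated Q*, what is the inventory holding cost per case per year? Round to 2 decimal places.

Since Q* = (2DS/H)^½, squaring gives Q*²·H = 2DS.
H = 2DS / Q² = 2 × 6,300 × 260 / 452² = 16.0349

€16.03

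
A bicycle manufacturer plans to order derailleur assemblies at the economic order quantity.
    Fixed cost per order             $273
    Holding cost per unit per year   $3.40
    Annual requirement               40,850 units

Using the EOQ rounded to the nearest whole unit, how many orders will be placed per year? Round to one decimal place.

2DS/H = 2·40,850·273/3.4 = 6,560,029.41
EOQ = √6,560,029.41 ≈ 2,561.26 → Q = 2,561
Orders per year = D/Q = 40,850 / 2,561 = 15.951

16.0 orders per year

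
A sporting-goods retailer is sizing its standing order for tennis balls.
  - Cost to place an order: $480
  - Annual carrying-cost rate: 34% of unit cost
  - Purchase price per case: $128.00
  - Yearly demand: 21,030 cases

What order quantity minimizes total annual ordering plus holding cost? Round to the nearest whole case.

681 cases

H = i·C = 0.34 × $128 = $43.5200 per case-year
2DS/H = 2·21,030·480/43.52 = 463,897.06
EOQ = √463,897.06 ≈ 681.10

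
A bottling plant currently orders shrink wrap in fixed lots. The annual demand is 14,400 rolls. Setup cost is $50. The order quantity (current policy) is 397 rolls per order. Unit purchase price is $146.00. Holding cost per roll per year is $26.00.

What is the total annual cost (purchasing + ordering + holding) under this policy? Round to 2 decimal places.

Ordering: D/Q × S = 14,400/397 × $50 = $1,813.60
Holding:  Q/2 × H = 397/2 × $26 = $5,161.00
Purchase cost = D·C = 14,400 × 146 = $2,102,400.00
Total = $1,813.60 + $5,161.00 + $2,102,400.00 = $2,109,374.60

$2,109,374.60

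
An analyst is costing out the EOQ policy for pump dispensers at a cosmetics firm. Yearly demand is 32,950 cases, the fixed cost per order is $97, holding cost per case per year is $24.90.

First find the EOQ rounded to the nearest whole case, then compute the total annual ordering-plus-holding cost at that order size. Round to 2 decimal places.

EOQ = √(2DS/H) = √(2 × 32,950 × 97 / 24.9)
    = √(256,718.88) ≈ 506.67 → Q = 507 cases
Ordering: D/Q × S = 32,950/507 × $97 = $6,304.04
Holding:  Q/2 × H = 507/2 × $24.9 = $6,312.15
Total = $6,304.04 + $6,312.15 = $12,616.19

$12,616.19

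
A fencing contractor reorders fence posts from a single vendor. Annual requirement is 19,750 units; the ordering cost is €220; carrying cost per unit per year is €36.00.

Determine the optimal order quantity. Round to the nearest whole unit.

491 units

Q* = √(2·D·S / H) = √(2·19,750·220 / 36) = √241,388.9 ≈ 491.31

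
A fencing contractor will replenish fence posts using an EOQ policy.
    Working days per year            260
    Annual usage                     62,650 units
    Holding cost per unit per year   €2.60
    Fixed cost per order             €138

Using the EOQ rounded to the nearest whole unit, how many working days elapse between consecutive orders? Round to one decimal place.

10.7 days

Optimal lot size Q* = (2 × 62,650 × €138 / €2.6)^½ ≈ 2,578.86 → Q = 2,579 units
Days between orders = 260 / (D/Q) = 260 / 24.292 ≈ 10.703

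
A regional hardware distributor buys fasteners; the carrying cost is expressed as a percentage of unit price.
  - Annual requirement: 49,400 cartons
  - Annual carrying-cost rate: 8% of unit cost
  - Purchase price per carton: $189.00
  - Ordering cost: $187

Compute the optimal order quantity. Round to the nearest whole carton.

H = i·C = 0.08 × $189 = $15.1200 per carton-year
Q* = √(2·D·S / H) = √(2·49,400·187 / 15.12) = √1,221,931.2 ≈ 1,105.41

1,105 cartons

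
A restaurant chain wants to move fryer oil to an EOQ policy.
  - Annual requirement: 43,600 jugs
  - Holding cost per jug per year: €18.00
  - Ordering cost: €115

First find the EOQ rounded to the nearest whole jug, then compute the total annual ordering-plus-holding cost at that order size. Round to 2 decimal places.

€13,435.18

2DS/H = 2·43,600·115/18 = 557,111.11
EOQ = √557,111.11 ≈ 746.40 → Q = 746 jugs
Annual ordering cost = (D/Q)·S = (43,600/746) × 115 = €6,721.18
Annual holding cost  = (Q/2)·H = (746/2) × 18 = €6,714.00
Total = €6,721.18 + €6,714.00 = €13,435.18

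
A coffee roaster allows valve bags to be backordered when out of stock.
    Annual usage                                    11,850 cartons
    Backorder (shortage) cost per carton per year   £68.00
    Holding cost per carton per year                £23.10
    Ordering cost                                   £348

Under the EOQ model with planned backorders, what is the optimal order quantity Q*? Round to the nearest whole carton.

Q* = √(2DS/H) · √((H + b)/b)
   = √(2 × 11,850 × 348 / 23.1) · √((23.1 + 68) / 68)
   = 597.527 × 1.1575 ≈ 691.61

692 cartons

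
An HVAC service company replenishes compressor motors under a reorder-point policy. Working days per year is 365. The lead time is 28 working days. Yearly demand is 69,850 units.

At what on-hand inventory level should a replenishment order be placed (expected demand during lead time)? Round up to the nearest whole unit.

5,359 units

Daily demand d = 69,850 / 365 = 191.370 units/day
Demand during lead time = 191.370 × 28 = 5,358.36
Reorder point = 5,358.36 → round up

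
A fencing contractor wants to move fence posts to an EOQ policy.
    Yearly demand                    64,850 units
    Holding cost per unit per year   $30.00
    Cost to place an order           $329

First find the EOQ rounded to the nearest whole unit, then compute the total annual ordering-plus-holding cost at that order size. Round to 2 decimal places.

Optimal lot size Q* = (2 × 64,850 × $329 / $30)^½ ≈ 1,192.63 → Q = 1,193 units
Ordering: D/Q × S = 64,850/1,193 × $329 = $17,884.03
Holding:  Q/2 × H = 1,193/2 × $30 = $17,895.00
Total = $17,884.03 + $17,895.00 = $35,779.03

$35,779.03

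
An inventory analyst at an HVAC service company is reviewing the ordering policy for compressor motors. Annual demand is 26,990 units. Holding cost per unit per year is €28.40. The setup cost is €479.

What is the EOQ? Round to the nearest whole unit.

954 units

Optimal lot size Q* = (2 × 26,990 × €479 / €28.4)^½ ≈ 954.17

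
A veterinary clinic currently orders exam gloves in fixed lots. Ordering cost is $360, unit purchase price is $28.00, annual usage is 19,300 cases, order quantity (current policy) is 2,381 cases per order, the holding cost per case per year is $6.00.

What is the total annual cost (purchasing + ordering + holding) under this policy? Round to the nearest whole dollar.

$550,461

Orders/yr = 19,300/2,381 = 8.106; ordering cost = 8.106 × $360 = $2,918.10
Average inventory = 2,381/2 = 1190.5; holding cost = 1190.5 × $6 = $7,143.00
Purchase cost = D·C = 19,300 × 28 = $540,400.00
Total = $2,918.10 + $7,143.00 + $540,400.00 = $550,461.10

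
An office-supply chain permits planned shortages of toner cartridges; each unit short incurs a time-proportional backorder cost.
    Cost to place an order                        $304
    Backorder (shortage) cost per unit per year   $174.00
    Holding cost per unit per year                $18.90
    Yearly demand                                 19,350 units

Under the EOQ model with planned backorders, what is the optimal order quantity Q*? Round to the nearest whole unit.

831 units

Basic EOQ = √(2·19,350·304/18.9) = 788.972
Backorder adjustment √((H+b)/b) = √((18.9+174)/174) = 1.0529
Q* = 788.972 × 1.0529 ≈ 830.72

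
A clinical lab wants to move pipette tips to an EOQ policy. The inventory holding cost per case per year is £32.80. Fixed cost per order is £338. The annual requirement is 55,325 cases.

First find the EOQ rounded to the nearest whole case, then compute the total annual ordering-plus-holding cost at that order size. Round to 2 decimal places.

EOQ = √(2DS/H) = √(2 × 55,325 × 338 / 32.8)
    = √(1,140,234.76) ≈ 1,067.82 → Q = 1,068 cases
Ordering: D/Q × S = 55,325/1,068 × £338 = £17,509.22
Holding:  Q/2 × H = 1,068/2 × £32.8 = £17,515.20
Total = £17,509.22 + £17,515.20 = £35,024.42

£35,024.42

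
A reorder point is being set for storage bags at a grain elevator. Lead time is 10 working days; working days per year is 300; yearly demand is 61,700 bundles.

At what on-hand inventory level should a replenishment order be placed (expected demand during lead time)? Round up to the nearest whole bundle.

2,057 bundles

Daily demand d = 61,700 / 300 = 205.667 bundles/day
Demand during lead time = 205.667 × 10 = 2,056.67
Reorder point = 2,056.67 → round up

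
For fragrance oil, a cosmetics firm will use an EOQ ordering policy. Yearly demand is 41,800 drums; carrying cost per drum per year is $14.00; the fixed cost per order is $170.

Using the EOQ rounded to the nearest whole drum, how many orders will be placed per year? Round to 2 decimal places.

41.47 orders per year

Q* = √(2·D·S / H) = √(2·41,800·170 / 14) = √1,015,142.9 ≈ 1,007.54 → Q = 1,008
N = D/Q = 41,800/1,008 ≈ 41.468 orders/yr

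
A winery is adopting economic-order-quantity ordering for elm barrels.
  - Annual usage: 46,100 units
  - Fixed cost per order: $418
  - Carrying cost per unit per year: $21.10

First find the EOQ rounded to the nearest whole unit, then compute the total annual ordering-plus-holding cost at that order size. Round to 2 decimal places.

$28,516.41

Q* = √(2·D·S / H) = √(2·46,100·418 / 21.1) = √1,826,521.3 ≈ 1,351.49 → Q = 1,351 units
Ordering: D/Q × S = 46,100/1,351 × $418 = $14,263.36
Holding:  Q/2 × H = 1,351/2 × $21.1 = $14,253.05
Total = $14,263.36 + $14,253.05 = $28,516.41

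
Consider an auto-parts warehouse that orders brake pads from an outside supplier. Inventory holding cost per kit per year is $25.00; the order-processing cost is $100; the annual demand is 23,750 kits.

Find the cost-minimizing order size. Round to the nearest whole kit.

EOQ = √(2DS/H) = √(2 × 23,750 × 100 / 25)
    = √(190,000.00) ≈ 435.89

436 kits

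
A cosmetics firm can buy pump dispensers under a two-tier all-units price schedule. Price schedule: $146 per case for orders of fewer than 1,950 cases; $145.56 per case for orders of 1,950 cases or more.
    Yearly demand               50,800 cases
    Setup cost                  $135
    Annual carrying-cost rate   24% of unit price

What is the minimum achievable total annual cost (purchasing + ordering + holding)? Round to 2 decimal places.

$7,432,025.96

H₁ = 24%×$146 = $35.0400;  H₂ = 24%×$145.56 = $34.9344
EOQ₁ = √(2×50,800×135/35.0400) = 625.65  (< 1,950, feasible at tier 1)
EOQ₂ = √(2×50,800×135/34.9344) = 626.60  (< 1,950 → use Q = 1,950 at tier-2 price)
TC(tier 1 (EOQ₁), Q≈625.7) = $7,438,722.79
TC(tier 2, Q≈1,950.0) = $7,432,025.96
Minimum at tier 2: $7,432,025.96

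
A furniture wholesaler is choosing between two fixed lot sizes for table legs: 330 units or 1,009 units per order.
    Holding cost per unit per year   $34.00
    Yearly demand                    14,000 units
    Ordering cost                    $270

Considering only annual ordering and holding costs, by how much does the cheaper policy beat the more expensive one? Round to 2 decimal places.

TC(Q) = (D/Q)S + (Q/2)H
TC(330) = (14,000/330)×270 + (330/2)×34 = $17,064.55
TC(1,009) = (14,000/1,009)×270 + (1,009/2)×34 = $20,899.28
|ΔTC| = |$17,064.55 − $20,899.28| = $3,834.74

$3,834.74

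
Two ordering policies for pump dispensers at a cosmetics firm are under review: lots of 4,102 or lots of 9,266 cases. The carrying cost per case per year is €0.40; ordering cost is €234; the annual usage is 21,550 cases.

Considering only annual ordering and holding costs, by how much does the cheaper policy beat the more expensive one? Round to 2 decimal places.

TC(Q) = (D/Q)S + (Q/2)H
TC(4,102) = (21,550/4,102)×234 + (4,102/2)×0.4 = €2,049.73
TC(9,266) = (21,550/9,266)×234 + (9,266/2)×0.4 = €2,397.42
Cheaper: Q = 4,102.  Difference = €347.69

€347.69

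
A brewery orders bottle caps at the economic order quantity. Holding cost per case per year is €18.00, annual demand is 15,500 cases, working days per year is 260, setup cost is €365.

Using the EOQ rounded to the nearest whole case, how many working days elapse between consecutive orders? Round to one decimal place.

Optimal lot size Q* = (2 × 15,500 × €365 / €18)^½ ≈ 792.85 → Q = 793 cases
Days between orders = 260 / (D/Q) = 260 / 19.546 ≈ 13.302

13.3 days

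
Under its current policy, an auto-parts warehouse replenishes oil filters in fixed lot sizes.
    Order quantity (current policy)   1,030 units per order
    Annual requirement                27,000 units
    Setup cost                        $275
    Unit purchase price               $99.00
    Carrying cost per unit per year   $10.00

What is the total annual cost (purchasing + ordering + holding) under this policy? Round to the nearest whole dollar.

$2,685,359

Ordering: D/Q × S = 27,000/1,030 × $275 = $7,208.74
Holding:  Q/2 × H = 1,030/2 × $10 = $5,150.00
Purchase cost = D·C = 27,000 × 99 = $2,673,000.00
Total = $7,208.74 + $5,150.00 + $2,673,000.00 = $2,685,358.74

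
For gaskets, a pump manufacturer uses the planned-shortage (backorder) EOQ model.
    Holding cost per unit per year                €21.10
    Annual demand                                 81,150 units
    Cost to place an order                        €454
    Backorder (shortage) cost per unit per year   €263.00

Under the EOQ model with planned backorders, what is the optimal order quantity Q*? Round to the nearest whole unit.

Basic EOQ = √(2·81,150·454/21.1) = 1,868.727
Backorder adjustment √((H+b)/b) = √((21.1+263)/263) = 1.0393
Q* = 1,868.727 × 1.0393 ≈ 1,942.24

1,942 units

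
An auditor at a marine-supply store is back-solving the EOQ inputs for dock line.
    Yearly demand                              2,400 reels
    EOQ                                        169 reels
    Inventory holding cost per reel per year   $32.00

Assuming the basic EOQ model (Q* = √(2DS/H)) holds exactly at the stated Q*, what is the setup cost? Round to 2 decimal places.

EOQ relation: Q² = 2DS/H, so rearrange for the unknown.
S = Q²H / (2D) = 169² × 32 / (2 × 2,400) = 190.4067

$190.41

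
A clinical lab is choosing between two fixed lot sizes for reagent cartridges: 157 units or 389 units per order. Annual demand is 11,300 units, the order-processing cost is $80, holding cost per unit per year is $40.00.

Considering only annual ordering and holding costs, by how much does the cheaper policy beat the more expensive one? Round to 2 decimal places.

TC(Q) = (D/Q)S + (Q/2)H
TC(157) = (11,300/157)×80 + (157/2)×40 = $8,897.96
TC(389) = (11,300/389)×80 + (389/2)×40 = $10,103.91
|ΔTC| = |$8,897.96 − $10,103.91| = $1,205.95

$1,205.95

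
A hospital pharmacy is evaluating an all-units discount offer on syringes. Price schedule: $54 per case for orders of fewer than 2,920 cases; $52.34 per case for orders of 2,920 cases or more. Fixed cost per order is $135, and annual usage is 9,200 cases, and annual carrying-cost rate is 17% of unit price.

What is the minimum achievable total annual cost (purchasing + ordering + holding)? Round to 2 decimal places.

$494,944.13

H₁ = 17%×$54 = $9.1800;  H₂ = 17%×$52.34 = $8.8978
EOQ₁ = √(2×9,200×135/9.1800) = 520.18  (< 2,920, feasible at tier 1)
EOQ₂ = √(2×9,200×135/8.8978) = 528.37  (< 2,920 → use Q = 2,920 at tier-2 price)
TC(tier 1 (EOQ₁), Q≈520.2) = $501,575.26
TC(tier 2, Q≈2,920.0) = $494,944.13
Minimum at tier 2: $494,944.13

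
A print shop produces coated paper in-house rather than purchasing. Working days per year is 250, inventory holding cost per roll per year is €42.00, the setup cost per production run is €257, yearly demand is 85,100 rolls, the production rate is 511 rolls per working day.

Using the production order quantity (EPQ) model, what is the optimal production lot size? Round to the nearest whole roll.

1,766 rolls

Daily demand d = 85,100/250 = 340.400; p = 511; 1 − d/p = 0.33386
EPQ = √(2DS / (H(1 − d/p)))
    = √(2 × 85,100 × 257 / (42 × 0.33386)) ≈ 1,766.21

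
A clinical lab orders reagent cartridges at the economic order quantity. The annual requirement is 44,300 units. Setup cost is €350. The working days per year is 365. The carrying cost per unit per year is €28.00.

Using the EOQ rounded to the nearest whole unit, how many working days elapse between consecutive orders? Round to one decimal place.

8.7 days

2DS/H = 2·44,300·350/28 = 1,107,500.00
EOQ = √1,107,500.00 ≈ 1,052.38 → Q = 1,052 units
T = Q/D × 365 days = 1,052/44,300 × 365 = 8.668 days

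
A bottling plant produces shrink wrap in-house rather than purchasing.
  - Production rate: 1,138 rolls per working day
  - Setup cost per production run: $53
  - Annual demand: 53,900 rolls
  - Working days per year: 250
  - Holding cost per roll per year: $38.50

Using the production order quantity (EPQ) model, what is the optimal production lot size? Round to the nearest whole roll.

428 rolls

Daily demand d = 53,900/250 = 215.600; p = 1138; 1 − d/p = 0.81054
EPQ = √(2DS / (H(1 − d/p)))
    = √(2 × 53,900 × 53 / (38.5 × 0.81054)) ≈ 427.89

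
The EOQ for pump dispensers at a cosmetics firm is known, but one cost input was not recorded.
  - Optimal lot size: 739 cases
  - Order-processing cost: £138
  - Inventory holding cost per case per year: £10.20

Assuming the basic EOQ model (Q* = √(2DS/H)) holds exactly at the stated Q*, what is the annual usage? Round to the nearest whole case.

EOQ relation: Q² = 2DS/H, so rearrange for the unknown.
D = Q²H / (2S) = 739² × 10.2 / (2 × 138) = 20,182.73

20,183 cases per year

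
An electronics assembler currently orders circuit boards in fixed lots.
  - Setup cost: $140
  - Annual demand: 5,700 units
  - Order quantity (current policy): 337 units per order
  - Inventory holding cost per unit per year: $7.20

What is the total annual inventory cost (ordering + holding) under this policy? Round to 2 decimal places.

Ordering: D/Q × S = 5,700/337 × $140 = $2,367.95
Holding:  Q/2 × H = 337/2 × $7.2 = $1,213.20
Total = $2,367.95 + $1,213.20 = $3,581.15

$3,581.15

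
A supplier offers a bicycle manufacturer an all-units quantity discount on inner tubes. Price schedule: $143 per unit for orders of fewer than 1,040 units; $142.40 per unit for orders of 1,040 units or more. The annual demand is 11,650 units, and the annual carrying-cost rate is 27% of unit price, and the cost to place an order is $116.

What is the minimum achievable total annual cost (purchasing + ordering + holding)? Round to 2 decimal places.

H₁ = 27%×$143 = $38.6100;  H₂ = 27%×$142.40 = $38.4480
EOQ₁ = √(2×11,650×116/38.6100) = 264.58  (< 1,040, feasible at tier 1)
EOQ₂ = √(2×11,650×116/38.4480) = 265.14  (< 1,040 → use Q = 1,040 at tier-2 price)
TC(tier 1 (EOQ₁), Q≈264.6) = $1,676,165.43
TC(tier 2, Q≈1,040.0) = $1,680,252.38
Minimum at tier 1 (EOQ₁): $1,676,165.43

$1,676,165.43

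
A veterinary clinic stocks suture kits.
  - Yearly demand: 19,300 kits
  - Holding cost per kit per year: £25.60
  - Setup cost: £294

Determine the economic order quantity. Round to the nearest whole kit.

2DS/H = 2·19,300·294/25.6 = 443,296.88
EOQ = √443,296.88 ≈ 665.81

666 kits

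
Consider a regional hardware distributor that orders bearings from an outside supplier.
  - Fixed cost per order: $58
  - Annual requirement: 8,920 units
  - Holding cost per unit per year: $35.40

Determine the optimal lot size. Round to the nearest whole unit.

2DS/H = 2·8,920·58/35.4 = 29,229.38
EOQ = √29,229.38 ≈ 170.97

171 units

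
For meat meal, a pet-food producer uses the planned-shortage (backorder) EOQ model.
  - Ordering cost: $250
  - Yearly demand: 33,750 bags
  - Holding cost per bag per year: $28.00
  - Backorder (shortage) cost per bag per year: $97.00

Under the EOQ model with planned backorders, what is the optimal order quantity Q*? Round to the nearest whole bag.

881 bags

Q* = √(2DS/H) · √((H + b)/b)
   = √(2 × 33,750 × 250 / 28) · √((28 + 97) / 97)
   = 776.324 × 1.1352 ≈ 881.28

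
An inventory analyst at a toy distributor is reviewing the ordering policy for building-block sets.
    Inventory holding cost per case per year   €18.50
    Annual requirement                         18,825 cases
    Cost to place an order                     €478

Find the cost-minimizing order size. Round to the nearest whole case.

986 cases

EOQ = √(2DS/H) = √(2 × 18,825 × 478 / 18.5)
    = √(972,794.59) ≈ 986.30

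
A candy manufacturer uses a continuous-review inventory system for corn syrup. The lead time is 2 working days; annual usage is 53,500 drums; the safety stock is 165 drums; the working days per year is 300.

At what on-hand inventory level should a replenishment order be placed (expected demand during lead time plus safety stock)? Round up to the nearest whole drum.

522 drums

Daily demand d = 53,500 / 300 = 178.333 drums/day
Demand during lead time = 178.333 × 2 = 356.67
Reorder point = 356.67 + 165 = 521.67 → round up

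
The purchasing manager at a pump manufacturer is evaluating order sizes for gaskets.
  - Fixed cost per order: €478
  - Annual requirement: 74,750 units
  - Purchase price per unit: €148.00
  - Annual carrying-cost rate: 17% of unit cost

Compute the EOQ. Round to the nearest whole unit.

Holding cost per unit per year: H = 17% × €148 = €25.1600
Q* = √(2·D·S / H) = √(2·74,750·478 / 25.16) = √2,840,262.3 ≈ 1,685.31

1,685 units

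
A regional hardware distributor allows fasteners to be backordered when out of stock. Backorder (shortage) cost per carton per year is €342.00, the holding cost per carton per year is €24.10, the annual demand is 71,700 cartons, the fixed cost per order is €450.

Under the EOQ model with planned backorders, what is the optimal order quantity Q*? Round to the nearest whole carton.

Basic EOQ = √(2·71,700·450/24.1) = 1,636.335
Backorder adjustment √((H+b)/b) = √((24.1+342)/342) = 1.0346
Q* = 1,636.335 × 1.0346 ≈ 1,693.01

1,693 cartons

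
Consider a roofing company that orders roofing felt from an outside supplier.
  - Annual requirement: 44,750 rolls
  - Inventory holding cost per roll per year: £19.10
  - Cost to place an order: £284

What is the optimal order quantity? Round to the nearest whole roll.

1,154 rolls

EOQ = √(2DS/H) = √(2 × 44,750 × 284 / 19.1)
    = √(1,330,785.34) ≈ 1,153.60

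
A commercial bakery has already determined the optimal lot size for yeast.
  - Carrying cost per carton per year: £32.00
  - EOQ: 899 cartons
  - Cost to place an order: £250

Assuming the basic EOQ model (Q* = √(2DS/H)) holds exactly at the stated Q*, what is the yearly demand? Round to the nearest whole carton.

51,725 cartons per year

From Q* = √(2DS/H) ⇒ Q*² = 2DS/H.
D = Q²H / (2S) = 899² × 32 / (2 × 250) = 51,724.86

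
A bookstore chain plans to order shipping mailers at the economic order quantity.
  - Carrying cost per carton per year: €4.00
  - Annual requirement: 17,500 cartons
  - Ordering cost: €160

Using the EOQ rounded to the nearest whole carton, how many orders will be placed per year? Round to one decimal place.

14.8 orders per year

Optimal lot size Q* = (2 × 17,500 × €160 / €4)^½ ≈ 1,183.22 → Q = 1,183
N = D/Q = 17,500/1,183 ≈ 14.793 orders/yr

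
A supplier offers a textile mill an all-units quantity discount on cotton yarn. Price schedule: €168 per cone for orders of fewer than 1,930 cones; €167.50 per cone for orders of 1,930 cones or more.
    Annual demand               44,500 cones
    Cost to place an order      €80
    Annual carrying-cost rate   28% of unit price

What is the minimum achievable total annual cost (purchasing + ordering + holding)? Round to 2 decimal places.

€7,494,300.95

H₁ = 28%×€168 = €47.0400;  H₂ = 28%×€167.50 = €46.9000
EOQ₁ = √(2×44,500×80/47.0400) = 389.05  (< 1,930, feasible at tier 1)
EOQ₂ = √(2×44,500×80/46.9000) = 389.63  (< 1,930 → use Q = 1,930 at tier-2 price)
TC(tier 1 (EOQ₁), Q≈389.1) = €7,494,300.95
TC(tier 2, Q≈1,930.0) = €7,500,853.06
Minimum at tier 1 (EOQ₁): €7,494,300.95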